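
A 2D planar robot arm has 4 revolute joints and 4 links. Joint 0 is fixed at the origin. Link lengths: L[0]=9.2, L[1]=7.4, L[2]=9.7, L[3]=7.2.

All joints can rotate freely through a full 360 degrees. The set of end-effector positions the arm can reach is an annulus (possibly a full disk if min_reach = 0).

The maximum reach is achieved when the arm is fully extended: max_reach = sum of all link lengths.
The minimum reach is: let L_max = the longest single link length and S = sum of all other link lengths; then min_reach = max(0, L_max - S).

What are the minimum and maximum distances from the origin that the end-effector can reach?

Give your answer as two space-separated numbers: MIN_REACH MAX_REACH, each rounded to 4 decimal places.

Answer: 0.0000 33.5000

Derivation:
Link lengths: [9.2, 7.4, 9.7, 7.2]
max_reach = 9.2 + 7.4 + 9.7 + 7.2 = 33.5
L_max = max([9.2, 7.4, 9.7, 7.2]) = 9.7
S (sum of others) = 33.5 - 9.7 = 23.8
min_reach = max(0, 9.7 - 23.8) = max(0, -14.1) = 0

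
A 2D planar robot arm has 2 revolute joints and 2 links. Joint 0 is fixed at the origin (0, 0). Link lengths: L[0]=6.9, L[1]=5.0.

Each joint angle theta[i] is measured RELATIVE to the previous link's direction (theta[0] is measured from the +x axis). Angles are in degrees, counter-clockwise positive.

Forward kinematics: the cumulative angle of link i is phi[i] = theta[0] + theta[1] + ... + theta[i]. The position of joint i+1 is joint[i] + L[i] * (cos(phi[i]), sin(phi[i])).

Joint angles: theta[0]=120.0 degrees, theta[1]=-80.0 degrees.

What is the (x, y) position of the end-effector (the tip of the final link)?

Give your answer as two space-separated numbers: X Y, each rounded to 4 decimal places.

joint[0] = (0.0000, 0.0000)  (base)
link 0: phi[0] = 120 = 120 deg
  cos(120 deg) = -0.5000, sin(120 deg) = 0.8660
  joint[1] = (0.0000, 0.0000) + 6.9 * (-0.5000, 0.8660) = (0.0000 + -3.4500, 0.0000 + 5.9756) = (-3.4500, 5.9756)
link 1: phi[1] = 120 + -80 = 40 deg
  cos(40 deg) = 0.7660, sin(40 deg) = 0.6428
  joint[2] = (-3.4500, 5.9756) + 5 * (0.7660, 0.6428) = (-3.4500 + 3.8302, 5.9756 + 3.2139) = (0.3802, 9.1895)
End effector: (0.3802, 9.1895)

Answer: 0.3802 9.1895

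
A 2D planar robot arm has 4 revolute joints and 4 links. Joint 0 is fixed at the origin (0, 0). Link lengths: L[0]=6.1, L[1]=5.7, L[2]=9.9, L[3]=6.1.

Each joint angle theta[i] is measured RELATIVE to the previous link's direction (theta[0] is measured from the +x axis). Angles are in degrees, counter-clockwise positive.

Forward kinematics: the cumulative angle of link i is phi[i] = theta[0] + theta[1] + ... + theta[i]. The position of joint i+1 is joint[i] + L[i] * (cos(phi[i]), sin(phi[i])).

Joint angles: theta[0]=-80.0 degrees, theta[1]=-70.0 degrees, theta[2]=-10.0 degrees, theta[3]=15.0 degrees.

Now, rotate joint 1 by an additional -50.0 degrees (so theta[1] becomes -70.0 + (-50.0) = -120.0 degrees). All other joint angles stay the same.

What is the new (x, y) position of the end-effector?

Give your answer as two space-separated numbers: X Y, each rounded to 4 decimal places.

Answer: -18.7628 2.4710

Derivation:
joint[0] = (0.0000, 0.0000)  (base)
link 0: phi[0] = -80 = -80 deg
  cos(-80 deg) = 0.1736, sin(-80 deg) = -0.9848
  joint[1] = (0.0000, 0.0000) + 6.1 * (0.1736, -0.9848) = (0.0000 + 1.0593, 0.0000 + -6.0073) = (1.0593, -6.0073)
link 1: phi[1] = -80 + -120 = -200 deg
  cos(-200 deg) = -0.9397, sin(-200 deg) = 0.3420
  joint[2] = (1.0593, -6.0073) + 5.7 * (-0.9397, 0.3420) = (1.0593 + -5.3562, -6.0073 + 1.9495) = (-4.2970, -4.0578)
link 2: phi[2] = -80 + -120 + -10 = -210 deg
  cos(-210 deg) = -0.8660, sin(-210 deg) = 0.5000
  joint[3] = (-4.2970, -4.0578) + 9.9 * (-0.8660, 0.5000) = (-4.2970 + -8.5737, -4.0578 + 4.9500) = (-12.8706, 0.8922)
link 3: phi[3] = -80 + -120 + -10 + 15 = -195 deg
  cos(-195 deg) = -0.9659, sin(-195 deg) = 0.2588
  joint[4] = (-12.8706, 0.8922) + 6.1 * (-0.9659, 0.2588) = (-12.8706 + -5.8921, 0.8922 + 1.5788) = (-18.7628, 2.4710)
End effector: (-18.7628, 2.4710)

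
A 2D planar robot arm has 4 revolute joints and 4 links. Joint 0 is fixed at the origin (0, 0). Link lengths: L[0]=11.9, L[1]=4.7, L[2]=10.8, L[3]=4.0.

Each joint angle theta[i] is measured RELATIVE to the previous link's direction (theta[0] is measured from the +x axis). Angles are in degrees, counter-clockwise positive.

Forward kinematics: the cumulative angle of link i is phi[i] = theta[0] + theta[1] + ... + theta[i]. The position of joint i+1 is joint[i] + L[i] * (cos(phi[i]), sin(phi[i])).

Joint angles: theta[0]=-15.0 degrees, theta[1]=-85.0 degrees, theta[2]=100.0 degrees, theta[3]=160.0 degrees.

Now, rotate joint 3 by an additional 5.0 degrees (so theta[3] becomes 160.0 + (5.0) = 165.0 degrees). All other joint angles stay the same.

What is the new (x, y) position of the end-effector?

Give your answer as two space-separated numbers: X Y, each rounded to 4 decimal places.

Answer: 17.6147 -6.6733

Derivation:
joint[0] = (0.0000, 0.0000)  (base)
link 0: phi[0] = -15 = -15 deg
  cos(-15 deg) = 0.9659, sin(-15 deg) = -0.2588
  joint[1] = (0.0000, 0.0000) + 11.9 * (0.9659, -0.2588) = (0.0000 + 11.4945, 0.0000 + -3.0799) = (11.4945, -3.0799)
link 1: phi[1] = -15 + -85 = -100 deg
  cos(-100 deg) = -0.1736, sin(-100 deg) = -0.9848
  joint[2] = (11.4945, -3.0799) + 4.7 * (-0.1736, -0.9848) = (11.4945 + -0.8161, -3.0799 + -4.6286) = (10.6784, -7.7085)
link 2: phi[2] = -15 + -85 + 100 = 0 deg
  cos(0 deg) = 1.0000, sin(0 deg) = 0.0000
  joint[3] = (10.6784, -7.7085) + 10.8 * (1.0000, 0.0000) = (10.6784 + 10.8000, -7.7085 + 0.0000) = (21.4784, -7.7085)
link 3: phi[3] = -15 + -85 + 100 + 165 = 165 deg
  cos(165 deg) = -0.9659, sin(165 deg) = 0.2588
  joint[4] = (21.4784, -7.7085) + 4 * (-0.9659, 0.2588) = (21.4784 + -3.8637, -7.7085 + 1.0353) = (17.6147, -6.6733)
End effector: (17.6147, -6.6733)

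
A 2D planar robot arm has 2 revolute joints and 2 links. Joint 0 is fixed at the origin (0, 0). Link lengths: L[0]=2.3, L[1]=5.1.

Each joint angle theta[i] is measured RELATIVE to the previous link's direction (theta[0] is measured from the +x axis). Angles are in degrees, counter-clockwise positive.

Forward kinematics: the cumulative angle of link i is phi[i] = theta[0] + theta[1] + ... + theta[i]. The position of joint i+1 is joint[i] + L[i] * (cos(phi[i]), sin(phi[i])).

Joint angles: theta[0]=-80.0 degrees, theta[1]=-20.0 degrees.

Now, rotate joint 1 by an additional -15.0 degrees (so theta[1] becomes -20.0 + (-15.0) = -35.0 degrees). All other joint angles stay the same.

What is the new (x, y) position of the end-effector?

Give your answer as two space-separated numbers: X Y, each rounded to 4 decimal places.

Answer: -1.7560 -6.8872

Derivation:
joint[0] = (0.0000, 0.0000)  (base)
link 0: phi[0] = -80 = -80 deg
  cos(-80 deg) = 0.1736, sin(-80 deg) = -0.9848
  joint[1] = (0.0000, 0.0000) + 2.3 * (0.1736, -0.9848) = (0.0000 + 0.3994, 0.0000 + -2.2651) = (0.3994, -2.2651)
link 1: phi[1] = -80 + -35 = -115 deg
  cos(-115 deg) = -0.4226, sin(-115 deg) = -0.9063
  joint[2] = (0.3994, -2.2651) + 5.1 * (-0.4226, -0.9063) = (0.3994 + -2.1554, -2.2651 + -4.6222) = (-1.7560, -6.8872)
End effector: (-1.7560, -6.8872)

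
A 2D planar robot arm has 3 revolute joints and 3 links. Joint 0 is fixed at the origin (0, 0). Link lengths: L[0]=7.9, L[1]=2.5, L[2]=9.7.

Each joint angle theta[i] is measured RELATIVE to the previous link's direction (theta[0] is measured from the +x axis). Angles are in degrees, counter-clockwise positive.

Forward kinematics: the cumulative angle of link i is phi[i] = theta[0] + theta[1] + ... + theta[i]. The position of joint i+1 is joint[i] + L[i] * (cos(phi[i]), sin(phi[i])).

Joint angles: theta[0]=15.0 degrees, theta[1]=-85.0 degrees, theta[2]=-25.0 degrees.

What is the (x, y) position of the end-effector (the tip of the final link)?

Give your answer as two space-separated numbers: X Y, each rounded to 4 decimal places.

Answer: 7.6405 -9.9676

Derivation:
joint[0] = (0.0000, 0.0000)  (base)
link 0: phi[0] = 15 = 15 deg
  cos(15 deg) = 0.9659, sin(15 deg) = 0.2588
  joint[1] = (0.0000, 0.0000) + 7.9 * (0.9659, 0.2588) = (0.0000 + 7.6308, 0.0000 + 2.0447) = (7.6308, 2.0447)
link 1: phi[1] = 15 + -85 = -70 deg
  cos(-70 deg) = 0.3420, sin(-70 deg) = -0.9397
  joint[2] = (7.6308, 2.0447) + 2.5 * (0.3420, -0.9397) = (7.6308 + 0.8551, 2.0447 + -2.3492) = (8.4859, -0.3046)
link 2: phi[2] = 15 + -85 + -25 = -95 deg
  cos(-95 deg) = -0.0872, sin(-95 deg) = -0.9962
  joint[3] = (8.4859, -0.3046) + 9.7 * (-0.0872, -0.9962) = (8.4859 + -0.8454, -0.3046 + -9.6631) = (7.6405, -9.9676)
End effector: (7.6405, -9.9676)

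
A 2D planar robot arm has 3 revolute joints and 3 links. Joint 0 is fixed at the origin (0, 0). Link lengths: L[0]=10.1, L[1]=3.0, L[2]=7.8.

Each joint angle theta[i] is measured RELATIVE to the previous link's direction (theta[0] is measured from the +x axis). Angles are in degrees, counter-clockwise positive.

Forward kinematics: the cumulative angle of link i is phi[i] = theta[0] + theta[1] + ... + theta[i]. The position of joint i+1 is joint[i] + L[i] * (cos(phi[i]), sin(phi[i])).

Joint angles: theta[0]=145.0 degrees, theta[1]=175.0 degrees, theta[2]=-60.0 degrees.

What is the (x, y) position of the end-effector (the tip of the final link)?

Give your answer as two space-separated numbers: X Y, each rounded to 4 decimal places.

Answer: -7.3298 -3.8167

Derivation:
joint[0] = (0.0000, 0.0000)  (base)
link 0: phi[0] = 145 = 145 deg
  cos(145 deg) = -0.8192, sin(145 deg) = 0.5736
  joint[1] = (0.0000, 0.0000) + 10.1 * (-0.8192, 0.5736) = (0.0000 + -8.2734, 0.0000 + 5.7931) = (-8.2734, 5.7931)
link 1: phi[1] = 145 + 175 = 320 deg
  cos(320 deg) = 0.7660, sin(320 deg) = -0.6428
  joint[2] = (-8.2734, 5.7931) + 3 * (0.7660, -0.6428) = (-8.2734 + 2.2981, 5.7931 + -1.9284) = (-5.9753, 3.8648)
link 2: phi[2] = 145 + 175 + -60 = 260 deg
  cos(260 deg) = -0.1736, sin(260 deg) = -0.9848
  joint[3] = (-5.9753, 3.8648) + 7.8 * (-0.1736, -0.9848) = (-5.9753 + -1.3545, 3.8648 + -7.6815) = (-7.3298, -3.8167)
End effector: (-7.3298, -3.8167)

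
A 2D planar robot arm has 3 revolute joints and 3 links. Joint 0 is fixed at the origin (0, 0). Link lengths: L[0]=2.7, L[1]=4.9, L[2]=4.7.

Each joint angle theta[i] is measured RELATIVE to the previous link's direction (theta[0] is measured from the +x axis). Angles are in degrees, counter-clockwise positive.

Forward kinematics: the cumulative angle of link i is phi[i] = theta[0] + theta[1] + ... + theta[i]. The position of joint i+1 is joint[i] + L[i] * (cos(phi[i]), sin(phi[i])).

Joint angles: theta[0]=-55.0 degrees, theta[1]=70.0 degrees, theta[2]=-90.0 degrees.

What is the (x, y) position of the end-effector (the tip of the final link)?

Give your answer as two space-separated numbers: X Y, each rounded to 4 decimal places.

Answer: 7.4981 -5.4833

Derivation:
joint[0] = (0.0000, 0.0000)  (base)
link 0: phi[0] = -55 = -55 deg
  cos(-55 deg) = 0.5736, sin(-55 deg) = -0.8192
  joint[1] = (0.0000, 0.0000) + 2.7 * (0.5736, -0.8192) = (0.0000 + 1.5487, 0.0000 + -2.2117) = (1.5487, -2.2117)
link 1: phi[1] = -55 + 70 = 15 deg
  cos(15 deg) = 0.9659, sin(15 deg) = 0.2588
  joint[2] = (1.5487, -2.2117) + 4.9 * (0.9659, 0.2588) = (1.5487 + 4.7330, -2.2117 + 1.2682) = (6.2817, -0.9435)
link 2: phi[2] = -55 + 70 + -90 = -75 deg
  cos(-75 deg) = 0.2588, sin(-75 deg) = -0.9659
  joint[3] = (6.2817, -0.9435) + 4.7 * (0.2588, -0.9659) = (6.2817 + 1.2164, -0.9435 + -4.5399) = (7.4981, -5.4833)
End effector: (7.4981, -5.4833)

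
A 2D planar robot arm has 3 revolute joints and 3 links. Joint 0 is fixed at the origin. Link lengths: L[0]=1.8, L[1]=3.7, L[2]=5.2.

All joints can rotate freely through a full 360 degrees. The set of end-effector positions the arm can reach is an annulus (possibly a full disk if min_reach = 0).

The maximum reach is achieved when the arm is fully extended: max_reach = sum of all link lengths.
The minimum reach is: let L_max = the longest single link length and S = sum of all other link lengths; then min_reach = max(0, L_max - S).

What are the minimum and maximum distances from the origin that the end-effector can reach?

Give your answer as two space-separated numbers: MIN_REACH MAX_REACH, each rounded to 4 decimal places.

Link lengths: [1.8, 3.7, 5.2]
max_reach = 1.8 + 3.7 + 5.2 = 10.7
L_max = max([1.8, 3.7, 5.2]) = 5.2
S (sum of others) = 10.7 - 5.2 = 5.5
min_reach = max(0, 5.2 - 5.5) = max(0, -0.3) = 0

Answer: 0.0000 10.7000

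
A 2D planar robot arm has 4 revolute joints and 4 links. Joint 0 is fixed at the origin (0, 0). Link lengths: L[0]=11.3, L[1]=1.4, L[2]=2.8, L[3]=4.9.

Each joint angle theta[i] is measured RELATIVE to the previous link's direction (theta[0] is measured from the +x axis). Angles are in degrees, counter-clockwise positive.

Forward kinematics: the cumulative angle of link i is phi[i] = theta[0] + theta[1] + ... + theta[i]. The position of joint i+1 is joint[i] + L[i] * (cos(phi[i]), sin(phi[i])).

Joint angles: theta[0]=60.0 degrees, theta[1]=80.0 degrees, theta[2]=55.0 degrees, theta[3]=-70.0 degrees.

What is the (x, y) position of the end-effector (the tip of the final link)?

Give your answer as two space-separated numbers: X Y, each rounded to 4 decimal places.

Answer: -0.9376 13.9751

Derivation:
joint[0] = (0.0000, 0.0000)  (base)
link 0: phi[0] = 60 = 60 deg
  cos(60 deg) = 0.5000, sin(60 deg) = 0.8660
  joint[1] = (0.0000, 0.0000) + 11.3 * (0.5000, 0.8660) = (0.0000 + 5.6500, 0.0000 + 9.7861) = (5.6500, 9.7861)
link 1: phi[1] = 60 + 80 = 140 deg
  cos(140 deg) = -0.7660, sin(140 deg) = 0.6428
  joint[2] = (5.6500, 9.7861) + 1.4 * (-0.7660, 0.6428) = (5.6500 + -1.0725, 9.7861 + 0.8999) = (4.5775, 10.6860)
link 2: phi[2] = 60 + 80 + 55 = 195 deg
  cos(195 deg) = -0.9659, sin(195 deg) = -0.2588
  joint[3] = (4.5775, 10.6860) + 2.8 * (-0.9659, -0.2588) = (4.5775 + -2.7046, 10.6860 + -0.7247) = (1.8729, 9.9613)
link 3: phi[3] = 60 + 80 + 55 + -70 = 125 deg
  cos(125 deg) = -0.5736, sin(125 deg) = 0.8192
  joint[4] = (1.8729, 9.9613) + 4.9 * (-0.5736, 0.8192) = (1.8729 + -2.8105, 9.9613 + 4.0138) = (-0.9376, 13.9751)
End effector: (-0.9376, 13.9751)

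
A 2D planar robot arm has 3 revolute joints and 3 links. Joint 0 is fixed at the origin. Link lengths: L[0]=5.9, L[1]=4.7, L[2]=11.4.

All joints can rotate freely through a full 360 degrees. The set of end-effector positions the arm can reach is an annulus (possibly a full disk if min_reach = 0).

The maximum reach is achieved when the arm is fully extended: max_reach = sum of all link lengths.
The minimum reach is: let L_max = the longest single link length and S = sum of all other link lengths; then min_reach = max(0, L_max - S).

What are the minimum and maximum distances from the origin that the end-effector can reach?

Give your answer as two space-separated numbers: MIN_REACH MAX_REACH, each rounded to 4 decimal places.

Answer: 0.8000 22.0000

Derivation:
Link lengths: [5.9, 4.7, 11.4]
max_reach = 5.9 + 4.7 + 11.4 = 22
L_max = max([5.9, 4.7, 11.4]) = 11.4
S (sum of others) = 22 - 11.4 = 10.6
min_reach = max(0, 11.4 - 10.6) = max(0, 0.8) = 0.8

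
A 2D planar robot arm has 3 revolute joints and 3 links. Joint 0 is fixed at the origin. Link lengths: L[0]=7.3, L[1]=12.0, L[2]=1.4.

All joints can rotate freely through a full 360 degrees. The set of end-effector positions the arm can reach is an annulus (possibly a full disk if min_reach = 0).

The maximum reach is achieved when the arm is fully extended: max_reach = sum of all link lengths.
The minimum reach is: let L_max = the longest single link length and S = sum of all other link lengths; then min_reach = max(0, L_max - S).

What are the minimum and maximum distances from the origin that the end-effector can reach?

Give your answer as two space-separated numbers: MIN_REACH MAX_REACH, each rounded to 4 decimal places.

Answer: 3.3000 20.7000

Derivation:
Link lengths: [7.3, 12.0, 1.4]
max_reach = 7.3 + 12 + 1.4 = 20.7
L_max = max([7.3, 12.0, 1.4]) = 12
S (sum of others) = 20.7 - 12 = 8.7
min_reach = max(0, 12 - 8.7) = max(0, 3.3) = 3.3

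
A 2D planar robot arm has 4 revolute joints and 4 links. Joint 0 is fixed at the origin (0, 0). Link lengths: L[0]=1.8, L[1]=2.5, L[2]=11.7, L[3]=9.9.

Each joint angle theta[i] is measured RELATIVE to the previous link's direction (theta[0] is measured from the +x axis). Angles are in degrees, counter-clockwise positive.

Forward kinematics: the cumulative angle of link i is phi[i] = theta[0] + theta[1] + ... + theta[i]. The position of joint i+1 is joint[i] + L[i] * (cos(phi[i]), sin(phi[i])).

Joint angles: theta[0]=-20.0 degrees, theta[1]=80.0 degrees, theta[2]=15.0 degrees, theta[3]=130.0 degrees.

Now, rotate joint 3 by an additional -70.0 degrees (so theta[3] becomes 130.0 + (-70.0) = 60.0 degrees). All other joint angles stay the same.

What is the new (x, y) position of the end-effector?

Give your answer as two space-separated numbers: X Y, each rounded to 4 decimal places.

joint[0] = (0.0000, 0.0000)  (base)
link 0: phi[0] = -20 = -20 deg
  cos(-20 deg) = 0.9397, sin(-20 deg) = -0.3420
  joint[1] = (0.0000, 0.0000) + 1.8 * (0.9397, -0.3420) = (0.0000 + 1.6914, 0.0000 + -0.6156) = (1.6914, -0.6156)
link 1: phi[1] = -20 + 80 = 60 deg
  cos(60 deg) = 0.5000, sin(60 deg) = 0.8660
  joint[2] = (1.6914, -0.6156) + 2.5 * (0.5000, 0.8660) = (1.6914 + 1.2500, -0.6156 + 2.1651) = (2.9414, 1.5494)
link 2: phi[2] = -20 + 80 + 15 = 75 deg
  cos(75 deg) = 0.2588, sin(75 deg) = 0.9659
  joint[3] = (2.9414, 1.5494) + 11.7 * (0.2588, 0.9659) = (2.9414 + 3.0282, 1.5494 + 11.3013) = (5.9696, 12.8508)
link 3: phi[3] = -20 + 80 + 15 + 60 = 135 deg
  cos(135 deg) = -0.7071, sin(135 deg) = 0.7071
  joint[4] = (5.9696, 12.8508) + 9.9 * (-0.7071, 0.7071) = (5.9696 + -7.0004, 12.8508 + 7.0004) = (-1.0307, 19.8511)
End effector: (-1.0307, 19.8511)

Answer: -1.0307 19.8511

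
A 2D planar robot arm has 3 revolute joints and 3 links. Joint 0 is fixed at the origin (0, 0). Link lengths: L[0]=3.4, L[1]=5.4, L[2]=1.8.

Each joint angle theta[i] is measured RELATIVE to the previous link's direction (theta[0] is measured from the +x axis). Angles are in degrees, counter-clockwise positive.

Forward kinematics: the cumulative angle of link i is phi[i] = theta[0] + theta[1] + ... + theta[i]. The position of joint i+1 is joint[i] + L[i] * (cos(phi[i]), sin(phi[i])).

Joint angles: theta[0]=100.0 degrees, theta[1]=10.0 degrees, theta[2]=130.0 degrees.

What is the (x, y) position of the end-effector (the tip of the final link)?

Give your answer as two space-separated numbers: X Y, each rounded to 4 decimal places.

joint[0] = (0.0000, 0.0000)  (base)
link 0: phi[0] = 100 = 100 deg
  cos(100 deg) = -0.1736, sin(100 deg) = 0.9848
  joint[1] = (0.0000, 0.0000) + 3.4 * (-0.1736, 0.9848) = (0.0000 + -0.5904, 0.0000 + 3.3483) = (-0.5904, 3.3483)
link 1: phi[1] = 100 + 10 = 110 deg
  cos(110 deg) = -0.3420, sin(110 deg) = 0.9397
  joint[2] = (-0.5904, 3.3483) + 5.4 * (-0.3420, 0.9397) = (-0.5904 + -1.8469, 3.3483 + 5.0743) = (-2.4373, 8.4227)
link 2: phi[2] = 100 + 10 + 130 = 240 deg
  cos(240 deg) = -0.5000, sin(240 deg) = -0.8660
  joint[3] = (-2.4373, 8.4227) + 1.8 * (-0.5000, -0.8660) = (-2.4373 + -0.9000, 8.4227 + -1.5588) = (-3.3373, 6.8638)
End effector: (-3.3373, 6.8638)

Answer: -3.3373 6.8638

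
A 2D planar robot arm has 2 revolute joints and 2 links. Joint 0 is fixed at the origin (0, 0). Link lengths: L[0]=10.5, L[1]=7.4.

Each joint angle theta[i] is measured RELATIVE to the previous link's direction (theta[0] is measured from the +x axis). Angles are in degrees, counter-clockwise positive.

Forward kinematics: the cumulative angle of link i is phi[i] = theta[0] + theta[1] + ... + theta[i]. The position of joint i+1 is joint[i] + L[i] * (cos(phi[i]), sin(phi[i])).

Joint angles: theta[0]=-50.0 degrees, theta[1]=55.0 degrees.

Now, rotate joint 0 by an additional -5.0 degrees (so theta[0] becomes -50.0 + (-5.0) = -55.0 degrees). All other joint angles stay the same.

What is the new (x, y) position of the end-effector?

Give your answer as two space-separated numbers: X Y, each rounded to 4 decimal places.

joint[0] = (0.0000, 0.0000)  (base)
link 0: phi[0] = -55 = -55 deg
  cos(-55 deg) = 0.5736, sin(-55 deg) = -0.8192
  joint[1] = (0.0000, 0.0000) + 10.5 * (0.5736, -0.8192) = (0.0000 + 6.0226, 0.0000 + -8.6011) = (6.0226, -8.6011)
link 1: phi[1] = -55 + 55 = 0 deg
  cos(0 deg) = 1.0000, sin(0 deg) = 0.0000
  joint[2] = (6.0226, -8.6011) + 7.4 * (1.0000, 0.0000) = (6.0226 + 7.4000, -8.6011 + 0.0000) = (13.4226, -8.6011)
End effector: (13.4226, -8.6011)

Answer: 13.4226 -8.6011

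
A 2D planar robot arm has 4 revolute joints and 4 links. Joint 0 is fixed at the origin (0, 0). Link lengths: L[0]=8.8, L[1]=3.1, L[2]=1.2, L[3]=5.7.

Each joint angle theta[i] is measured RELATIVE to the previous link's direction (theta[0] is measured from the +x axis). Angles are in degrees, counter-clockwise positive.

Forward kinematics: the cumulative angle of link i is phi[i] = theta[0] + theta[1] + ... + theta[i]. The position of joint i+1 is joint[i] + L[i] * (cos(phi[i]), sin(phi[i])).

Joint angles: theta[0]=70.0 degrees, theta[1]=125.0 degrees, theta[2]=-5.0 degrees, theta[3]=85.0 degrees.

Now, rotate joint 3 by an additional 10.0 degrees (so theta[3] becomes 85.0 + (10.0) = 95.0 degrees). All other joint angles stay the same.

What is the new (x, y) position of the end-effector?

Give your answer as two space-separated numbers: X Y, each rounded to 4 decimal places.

joint[0] = (0.0000, 0.0000)  (base)
link 0: phi[0] = 70 = 70 deg
  cos(70 deg) = 0.3420, sin(70 deg) = 0.9397
  joint[1] = (0.0000, 0.0000) + 8.8 * (0.3420, 0.9397) = (0.0000 + 3.0098, 0.0000 + 8.2693) = (3.0098, 8.2693)
link 1: phi[1] = 70 + 125 = 195 deg
  cos(195 deg) = -0.9659, sin(195 deg) = -0.2588
  joint[2] = (3.0098, 8.2693) + 3.1 * (-0.9659, -0.2588) = (3.0098 + -2.9944, 8.2693 + -0.8023) = (0.0154, 7.4670)
link 2: phi[2] = 70 + 125 + -5 = 190 deg
  cos(190 deg) = -0.9848, sin(190 deg) = -0.1736
  joint[3] = (0.0154, 7.4670) + 1.2 * (-0.9848, -0.1736) = (0.0154 + -1.1818, 7.4670 + -0.2084) = (-1.1664, 7.2586)
link 3: phi[3] = 70 + 125 + -5 + 95 = 285 deg
  cos(285 deg) = 0.2588, sin(285 deg) = -0.9659
  joint[4] = (-1.1664, 7.2586) + 5.7 * (0.2588, -0.9659) = (-1.1664 + 1.4753, 7.2586 + -5.5058) = (0.3089, 1.7528)
End effector: (0.3089, 1.7528)

Answer: 0.3089 1.7528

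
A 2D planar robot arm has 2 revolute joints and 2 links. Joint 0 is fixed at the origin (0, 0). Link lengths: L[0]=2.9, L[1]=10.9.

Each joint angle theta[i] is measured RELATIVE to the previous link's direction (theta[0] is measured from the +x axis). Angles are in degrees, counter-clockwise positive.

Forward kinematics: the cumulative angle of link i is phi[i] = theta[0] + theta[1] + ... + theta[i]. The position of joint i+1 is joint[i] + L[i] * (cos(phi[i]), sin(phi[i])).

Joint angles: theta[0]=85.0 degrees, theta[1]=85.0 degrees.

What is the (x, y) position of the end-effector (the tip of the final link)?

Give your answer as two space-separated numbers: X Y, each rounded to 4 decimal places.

joint[0] = (0.0000, 0.0000)  (base)
link 0: phi[0] = 85 = 85 deg
  cos(85 deg) = 0.0872, sin(85 deg) = 0.9962
  joint[1] = (0.0000, 0.0000) + 2.9 * (0.0872, 0.9962) = (0.0000 + 0.2528, 0.0000 + 2.8890) = (0.2528, 2.8890)
link 1: phi[1] = 85 + 85 = 170 deg
  cos(170 deg) = -0.9848, sin(170 deg) = 0.1736
  joint[2] = (0.2528, 2.8890) + 10.9 * (-0.9848, 0.1736) = (0.2528 + -10.7344, 2.8890 + 1.8928) = (-10.4817, 4.7817)
End effector: (-10.4817, 4.7817)

Answer: -10.4817 4.7817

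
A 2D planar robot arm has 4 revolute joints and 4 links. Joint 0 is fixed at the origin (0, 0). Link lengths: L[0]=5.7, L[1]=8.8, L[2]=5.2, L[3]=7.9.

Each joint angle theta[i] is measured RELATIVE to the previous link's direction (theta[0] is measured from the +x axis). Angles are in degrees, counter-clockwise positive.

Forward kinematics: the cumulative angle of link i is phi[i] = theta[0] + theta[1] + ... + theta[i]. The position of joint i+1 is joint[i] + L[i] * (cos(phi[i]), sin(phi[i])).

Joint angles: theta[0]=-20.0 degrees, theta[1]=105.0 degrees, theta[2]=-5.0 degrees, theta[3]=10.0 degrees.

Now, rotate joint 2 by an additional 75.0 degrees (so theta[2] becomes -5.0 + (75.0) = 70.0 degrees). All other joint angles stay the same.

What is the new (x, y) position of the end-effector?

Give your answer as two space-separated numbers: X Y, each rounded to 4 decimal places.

Answer: -6.2204 11.0593

Derivation:
joint[0] = (0.0000, 0.0000)  (base)
link 0: phi[0] = -20 = -20 deg
  cos(-20 deg) = 0.9397, sin(-20 deg) = -0.3420
  joint[1] = (0.0000, 0.0000) + 5.7 * (0.9397, -0.3420) = (0.0000 + 5.3562, 0.0000 + -1.9495) = (5.3562, -1.9495)
link 1: phi[1] = -20 + 105 = 85 deg
  cos(85 deg) = 0.0872, sin(85 deg) = 0.9962
  joint[2] = (5.3562, -1.9495) + 8.8 * (0.0872, 0.9962) = (5.3562 + 0.7670, -1.9495 + 8.7665) = (6.1232, 6.8170)
link 2: phi[2] = -20 + 105 + 70 = 155 deg
  cos(155 deg) = -0.9063, sin(155 deg) = 0.4226
  joint[3] = (6.1232, 6.8170) + 5.2 * (-0.9063, 0.4226) = (6.1232 + -4.7128, 6.8170 + 2.1976) = (1.4104, 9.0146)
link 3: phi[3] = -20 + 105 + 70 + 10 = 165 deg
  cos(165 deg) = -0.9659, sin(165 deg) = 0.2588
  joint[4] = (1.4104, 9.0146) + 7.9 * (-0.9659, 0.2588) = (1.4104 + -7.6308, 9.0146 + 2.0447) = (-6.2204, 11.0593)
End effector: (-6.2204, 11.0593)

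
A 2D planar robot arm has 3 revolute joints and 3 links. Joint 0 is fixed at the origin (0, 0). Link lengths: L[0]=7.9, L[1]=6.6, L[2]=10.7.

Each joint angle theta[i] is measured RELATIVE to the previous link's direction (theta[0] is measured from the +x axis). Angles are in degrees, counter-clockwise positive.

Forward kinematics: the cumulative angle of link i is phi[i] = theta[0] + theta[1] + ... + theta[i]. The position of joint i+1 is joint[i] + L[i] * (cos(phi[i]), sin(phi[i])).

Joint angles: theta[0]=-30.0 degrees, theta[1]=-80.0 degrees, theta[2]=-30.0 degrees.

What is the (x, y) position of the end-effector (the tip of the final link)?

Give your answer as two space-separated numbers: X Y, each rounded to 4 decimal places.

joint[0] = (0.0000, 0.0000)  (base)
link 0: phi[0] = -30 = -30 deg
  cos(-30 deg) = 0.8660, sin(-30 deg) = -0.5000
  joint[1] = (0.0000, 0.0000) + 7.9 * (0.8660, -0.5000) = (0.0000 + 6.8416, 0.0000 + -3.9500) = (6.8416, -3.9500)
link 1: phi[1] = -30 + -80 = -110 deg
  cos(-110 deg) = -0.3420, sin(-110 deg) = -0.9397
  joint[2] = (6.8416, -3.9500) + 6.6 * (-0.3420, -0.9397) = (6.8416 + -2.2573, -3.9500 + -6.2020) = (4.5843, -10.1520)
link 2: phi[2] = -30 + -80 + -30 = -140 deg
  cos(-140 deg) = -0.7660, sin(-140 deg) = -0.6428
  joint[3] = (4.5843, -10.1520) + 10.7 * (-0.7660, -0.6428) = (4.5843 + -8.1967, -10.1520 + -6.8778) = (-3.6124, -17.0298)
End effector: (-3.6124, -17.0298)

Answer: -3.6124 -17.0298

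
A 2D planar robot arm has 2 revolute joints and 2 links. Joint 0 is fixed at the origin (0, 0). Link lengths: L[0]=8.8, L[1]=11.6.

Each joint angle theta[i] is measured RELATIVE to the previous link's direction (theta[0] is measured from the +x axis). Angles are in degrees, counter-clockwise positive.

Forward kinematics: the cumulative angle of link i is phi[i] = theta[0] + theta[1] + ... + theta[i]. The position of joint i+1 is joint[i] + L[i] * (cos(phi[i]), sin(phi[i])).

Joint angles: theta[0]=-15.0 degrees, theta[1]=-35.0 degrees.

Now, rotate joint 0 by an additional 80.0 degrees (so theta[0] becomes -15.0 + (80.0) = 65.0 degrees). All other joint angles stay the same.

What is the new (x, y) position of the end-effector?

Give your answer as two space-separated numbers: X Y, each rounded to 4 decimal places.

joint[0] = (0.0000, 0.0000)  (base)
link 0: phi[0] = 65 = 65 deg
  cos(65 deg) = 0.4226, sin(65 deg) = 0.9063
  joint[1] = (0.0000, 0.0000) + 8.8 * (0.4226, 0.9063) = (0.0000 + 3.7190, 0.0000 + 7.9755) = (3.7190, 7.9755)
link 1: phi[1] = 65 + -35 = 30 deg
  cos(30 deg) = 0.8660, sin(30 deg) = 0.5000
  joint[2] = (3.7190, 7.9755) + 11.6 * (0.8660, 0.5000) = (3.7190 + 10.0459, 7.9755 + 5.8000) = (13.7649, 13.7755)
End effector: (13.7649, 13.7755)

Answer: 13.7649 13.7755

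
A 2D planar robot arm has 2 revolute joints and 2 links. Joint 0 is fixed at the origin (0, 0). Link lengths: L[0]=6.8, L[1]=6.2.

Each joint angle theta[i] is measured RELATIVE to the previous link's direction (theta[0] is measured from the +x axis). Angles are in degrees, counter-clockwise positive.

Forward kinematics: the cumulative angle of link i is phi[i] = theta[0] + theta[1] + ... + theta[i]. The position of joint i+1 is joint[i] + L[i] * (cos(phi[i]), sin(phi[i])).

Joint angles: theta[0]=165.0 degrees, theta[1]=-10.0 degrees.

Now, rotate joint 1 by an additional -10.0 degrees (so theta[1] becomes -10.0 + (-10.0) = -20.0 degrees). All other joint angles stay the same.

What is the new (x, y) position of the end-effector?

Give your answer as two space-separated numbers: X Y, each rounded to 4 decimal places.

Answer: -11.6470 5.3161

Derivation:
joint[0] = (0.0000, 0.0000)  (base)
link 0: phi[0] = 165 = 165 deg
  cos(165 deg) = -0.9659, sin(165 deg) = 0.2588
  joint[1] = (0.0000, 0.0000) + 6.8 * (-0.9659, 0.2588) = (0.0000 + -6.5683, 0.0000 + 1.7600) = (-6.5683, 1.7600)
link 1: phi[1] = 165 + -20 = 145 deg
  cos(145 deg) = -0.8192, sin(145 deg) = 0.5736
  joint[2] = (-6.5683, 1.7600) + 6.2 * (-0.8192, 0.5736) = (-6.5683 + -5.0787, 1.7600 + 3.5562) = (-11.6470, 5.3161)
End effector: (-11.6470, 5.3161)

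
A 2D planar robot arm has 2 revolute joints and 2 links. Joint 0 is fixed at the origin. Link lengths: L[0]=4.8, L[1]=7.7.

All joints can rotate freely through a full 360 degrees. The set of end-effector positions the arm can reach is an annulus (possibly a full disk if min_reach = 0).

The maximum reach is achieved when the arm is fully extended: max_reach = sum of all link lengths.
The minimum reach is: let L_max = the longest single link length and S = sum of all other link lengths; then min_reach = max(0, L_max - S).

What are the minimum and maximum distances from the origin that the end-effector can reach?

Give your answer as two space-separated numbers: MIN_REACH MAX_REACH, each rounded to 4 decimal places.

Link lengths: [4.8, 7.7]
max_reach = 4.8 + 7.7 = 12.5
L_max = max([4.8, 7.7]) = 7.7
S (sum of others) = 12.5 - 7.7 = 4.8
min_reach = max(0, 7.7 - 4.8) = max(0, 2.9) = 2.9

Answer: 2.9000 12.5000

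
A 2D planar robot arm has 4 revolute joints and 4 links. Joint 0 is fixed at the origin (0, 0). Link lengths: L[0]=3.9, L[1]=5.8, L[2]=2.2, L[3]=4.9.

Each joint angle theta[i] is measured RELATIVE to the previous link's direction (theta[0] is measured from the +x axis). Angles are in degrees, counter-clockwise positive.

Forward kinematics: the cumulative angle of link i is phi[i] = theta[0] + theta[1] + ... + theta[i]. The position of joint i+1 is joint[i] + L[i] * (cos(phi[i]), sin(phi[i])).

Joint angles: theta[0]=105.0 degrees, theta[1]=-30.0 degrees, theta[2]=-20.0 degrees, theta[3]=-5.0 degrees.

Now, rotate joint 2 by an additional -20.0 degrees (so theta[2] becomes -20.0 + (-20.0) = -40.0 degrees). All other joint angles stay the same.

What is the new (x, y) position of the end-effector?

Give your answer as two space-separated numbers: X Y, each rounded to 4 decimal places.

Answer: 6.5374 13.0813

Derivation:
joint[0] = (0.0000, 0.0000)  (base)
link 0: phi[0] = 105 = 105 deg
  cos(105 deg) = -0.2588, sin(105 deg) = 0.9659
  joint[1] = (0.0000, 0.0000) + 3.9 * (-0.2588, 0.9659) = (0.0000 + -1.0094, 0.0000 + 3.7671) = (-1.0094, 3.7671)
link 1: phi[1] = 105 + -30 = 75 deg
  cos(75 deg) = 0.2588, sin(75 deg) = 0.9659
  joint[2] = (-1.0094, 3.7671) + 5.8 * (0.2588, 0.9659) = (-1.0094 + 1.5012, 3.7671 + 5.6024) = (0.4918, 9.3695)
link 2: phi[2] = 105 + -30 + -40 = 35 deg
  cos(35 deg) = 0.8192, sin(35 deg) = 0.5736
  joint[3] = (0.4918, 9.3695) + 2.2 * (0.8192, 0.5736) = (0.4918 + 1.8021, 9.3695 + 1.2619) = (2.2939, 10.6313)
link 3: phi[3] = 105 + -30 + -40 + -5 = 30 deg
  cos(30 deg) = 0.8660, sin(30 deg) = 0.5000
  joint[4] = (2.2939, 10.6313) + 4.9 * (0.8660, 0.5000) = (2.2939 + 4.2435, 10.6313 + 2.4500) = (6.5374, 13.0813)
End effector: (6.5374, 13.0813)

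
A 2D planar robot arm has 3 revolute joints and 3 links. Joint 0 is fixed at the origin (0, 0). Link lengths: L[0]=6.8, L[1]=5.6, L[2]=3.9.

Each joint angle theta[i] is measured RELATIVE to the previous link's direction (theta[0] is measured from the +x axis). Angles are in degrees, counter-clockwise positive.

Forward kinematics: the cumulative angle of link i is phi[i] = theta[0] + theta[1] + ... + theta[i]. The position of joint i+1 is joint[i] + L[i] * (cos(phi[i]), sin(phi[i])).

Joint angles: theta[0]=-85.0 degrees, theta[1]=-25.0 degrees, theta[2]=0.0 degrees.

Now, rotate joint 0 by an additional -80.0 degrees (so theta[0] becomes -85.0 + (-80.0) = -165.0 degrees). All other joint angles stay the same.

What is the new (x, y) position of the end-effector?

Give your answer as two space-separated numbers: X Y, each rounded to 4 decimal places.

Answer: -15.9240 -0.1103

Derivation:
joint[0] = (0.0000, 0.0000)  (base)
link 0: phi[0] = -165 = -165 deg
  cos(-165 deg) = -0.9659, sin(-165 deg) = -0.2588
  joint[1] = (0.0000, 0.0000) + 6.8 * (-0.9659, -0.2588) = (0.0000 + -6.5683, 0.0000 + -1.7600) = (-6.5683, -1.7600)
link 1: phi[1] = -165 + -25 = -190 deg
  cos(-190 deg) = -0.9848, sin(-190 deg) = 0.1736
  joint[2] = (-6.5683, -1.7600) + 5.6 * (-0.9848, 0.1736) = (-6.5683 + -5.5149, -1.7600 + 0.9724) = (-12.0832, -0.7875)
link 2: phi[2] = -165 + -25 + 0 = -190 deg
  cos(-190 deg) = -0.9848, sin(-190 deg) = 0.1736
  joint[3] = (-12.0832, -0.7875) + 3.9 * (-0.9848, 0.1736) = (-12.0832 + -3.8408, -0.7875 + 0.6772) = (-15.9240, -0.1103)
End effector: (-15.9240, -0.1103)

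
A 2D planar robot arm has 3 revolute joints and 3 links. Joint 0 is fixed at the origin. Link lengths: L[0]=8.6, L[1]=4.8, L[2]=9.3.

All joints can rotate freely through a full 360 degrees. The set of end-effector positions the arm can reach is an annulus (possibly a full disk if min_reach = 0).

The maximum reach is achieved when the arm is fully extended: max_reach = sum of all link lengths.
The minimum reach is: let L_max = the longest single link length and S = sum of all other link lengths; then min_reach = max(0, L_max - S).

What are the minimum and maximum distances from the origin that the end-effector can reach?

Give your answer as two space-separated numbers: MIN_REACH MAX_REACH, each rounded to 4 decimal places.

Link lengths: [8.6, 4.8, 9.3]
max_reach = 8.6 + 4.8 + 9.3 = 22.7
L_max = max([8.6, 4.8, 9.3]) = 9.3
S (sum of others) = 22.7 - 9.3 = 13.4
min_reach = max(0, 9.3 - 13.4) = max(0, -4.1) = 0

Answer: 0.0000 22.7000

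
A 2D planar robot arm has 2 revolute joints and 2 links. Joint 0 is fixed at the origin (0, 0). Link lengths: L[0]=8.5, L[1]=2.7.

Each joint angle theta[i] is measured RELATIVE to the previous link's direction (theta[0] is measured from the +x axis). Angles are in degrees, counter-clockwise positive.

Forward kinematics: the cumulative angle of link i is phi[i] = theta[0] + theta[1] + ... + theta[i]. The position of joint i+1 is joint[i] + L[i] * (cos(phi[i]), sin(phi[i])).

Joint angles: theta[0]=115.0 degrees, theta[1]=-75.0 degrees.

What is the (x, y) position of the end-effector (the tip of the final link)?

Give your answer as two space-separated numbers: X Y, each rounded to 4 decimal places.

joint[0] = (0.0000, 0.0000)  (base)
link 0: phi[0] = 115 = 115 deg
  cos(115 deg) = -0.4226, sin(115 deg) = 0.9063
  joint[1] = (0.0000, 0.0000) + 8.5 * (-0.4226, 0.9063) = (0.0000 + -3.5923, 0.0000 + 7.7036) = (-3.5923, 7.7036)
link 1: phi[1] = 115 + -75 = 40 deg
  cos(40 deg) = 0.7660, sin(40 deg) = 0.6428
  joint[2] = (-3.5923, 7.7036) + 2.7 * (0.7660, 0.6428) = (-3.5923 + 2.0683, 7.7036 + 1.7355) = (-1.5239, 9.4391)
End effector: (-1.5239, 9.4391)

Answer: -1.5239 9.4391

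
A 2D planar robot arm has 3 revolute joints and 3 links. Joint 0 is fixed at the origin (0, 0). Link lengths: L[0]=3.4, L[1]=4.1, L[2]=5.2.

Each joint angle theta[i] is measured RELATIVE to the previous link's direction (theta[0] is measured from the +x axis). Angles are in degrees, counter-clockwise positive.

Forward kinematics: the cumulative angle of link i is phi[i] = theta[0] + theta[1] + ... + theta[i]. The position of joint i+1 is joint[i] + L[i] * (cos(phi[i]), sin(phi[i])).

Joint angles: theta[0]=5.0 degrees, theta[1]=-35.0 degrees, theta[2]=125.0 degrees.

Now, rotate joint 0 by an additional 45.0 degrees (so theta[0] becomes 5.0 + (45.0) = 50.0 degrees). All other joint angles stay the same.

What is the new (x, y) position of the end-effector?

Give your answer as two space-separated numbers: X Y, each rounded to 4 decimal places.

joint[0] = (0.0000, 0.0000)  (base)
link 0: phi[0] = 50 = 50 deg
  cos(50 deg) = 0.6428, sin(50 deg) = 0.7660
  joint[1] = (0.0000, 0.0000) + 3.4 * (0.6428, 0.7660) = (0.0000 + 2.1855, 0.0000 + 2.6046) = (2.1855, 2.6046)
link 1: phi[1] = 50 + -35 = 15 deg
  cos(15 deg) = 0.9659, sin(15 deg) = 0.2588
  joint[2] = (2.1855, 2.6046) + 4.1 * (0.9659, 0.2588) = (2.1855 + 3.9603, 2.6046 + 1.0612) = (6.1458, 3.6657)
link 2: phi[2] = 50 + -35 + 125 = 140 deg
  cos(140 deg) = -0.7660, sin(140 deg) = 0.6428
  joint[3] = (6.1458, 3.6657) + 5.2 * (-0.7660, 0.6428) = (6.1458 + -3.9834, 3.6657 + 3.3425) = (2.1623, 7.0082)
End effector: (2.1623, 7.0082)

Answer: 2.1623 7.0082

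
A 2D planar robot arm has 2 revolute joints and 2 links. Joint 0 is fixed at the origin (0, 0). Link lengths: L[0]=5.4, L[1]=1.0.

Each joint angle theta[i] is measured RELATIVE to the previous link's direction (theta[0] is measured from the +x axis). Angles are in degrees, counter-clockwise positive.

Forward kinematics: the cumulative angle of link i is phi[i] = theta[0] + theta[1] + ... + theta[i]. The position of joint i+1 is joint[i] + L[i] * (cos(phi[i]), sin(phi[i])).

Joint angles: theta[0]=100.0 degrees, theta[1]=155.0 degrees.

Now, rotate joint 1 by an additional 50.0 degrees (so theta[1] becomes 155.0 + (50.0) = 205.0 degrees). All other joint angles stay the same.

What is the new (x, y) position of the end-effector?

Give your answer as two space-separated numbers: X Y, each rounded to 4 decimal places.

joint[0] = (0.0000, 0.0000)  (base)
link 0: phi[0] = 100 = 100 deg
  cos(100 deg) = -0.1736, sin(100 deg) = 0.9848
  joint[1] = (0.0000, 0.0000) + 5.4 * (-0.1736, 0.9848) = (0.0000 + -0.9377, 0.0000 + 5.3180) = (-0.9377, 5.3180)
link 1: phi[1] = 100 + 205 = 305 deg
  cos(305 deg) = 0.5736, sin(305 deg) = -0.8192
  joint[2] = (-0.9377, 5.3180) + 1 * (0.5736, -0.8192) = (-0.9377 + 0.5736, 5.3180 + -0.8192) = (-0.3641, 4.4988)
End effector: (-0.3641, 4.4988)

Answer: -0.3641 4.4988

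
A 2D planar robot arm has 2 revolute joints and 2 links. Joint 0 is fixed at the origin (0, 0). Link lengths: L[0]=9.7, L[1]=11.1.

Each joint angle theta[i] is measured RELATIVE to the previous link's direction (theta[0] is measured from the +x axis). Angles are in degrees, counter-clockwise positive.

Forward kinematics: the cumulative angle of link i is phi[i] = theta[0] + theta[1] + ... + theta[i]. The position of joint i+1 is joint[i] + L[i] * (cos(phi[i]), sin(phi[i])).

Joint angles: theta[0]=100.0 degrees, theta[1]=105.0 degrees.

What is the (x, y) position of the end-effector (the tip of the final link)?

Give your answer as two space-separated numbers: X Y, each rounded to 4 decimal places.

joint[0] = (0.0000, 0.0000)  (base)
link 0: phi[0] = 100 = 100 deg
  cos(100 deg) = -0.1736, sin(100 deg) = 0.9848
  joint[1] = (0.0000, 0.0000) + 9.7 * (-0.1736, 0.9848) = (0.0000 + -1.6844, 0.0000 + 9.5526) = (-1.6844, 9.5526)
link 1: phi[1] = 100 + 105 = 205 deg
  cos(205 deg) = -0.9063, sin(205 deg) = -0.4226
  joint[2] = (-1.6844, 9.5526) + 11.1 * (-0.9063, -0.4226) = (-1.6844 + -10.0600, 9.5526 + -4.6911) = (-11.7444, 4.8616)
End effector: (-11.7444, 4.8616)

Answer: -11.7444 4.8616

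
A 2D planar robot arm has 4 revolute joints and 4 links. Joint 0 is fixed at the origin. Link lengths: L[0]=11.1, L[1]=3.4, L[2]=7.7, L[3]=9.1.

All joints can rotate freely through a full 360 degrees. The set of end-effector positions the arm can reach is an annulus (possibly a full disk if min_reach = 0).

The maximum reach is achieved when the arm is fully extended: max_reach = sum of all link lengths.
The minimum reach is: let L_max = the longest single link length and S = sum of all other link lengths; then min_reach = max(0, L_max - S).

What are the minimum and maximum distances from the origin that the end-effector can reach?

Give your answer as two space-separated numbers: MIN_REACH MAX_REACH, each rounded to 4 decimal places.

Answer: 0.0000 31.3000

Derivation:
Link lengths: [11.1, 3.4, 7.7, 9.1]
max_reach = 11.1 + 3.4 + 7.7 + 9.1 = 31.3
L_max = max([11.1, 3.4, 7.7, 9.1]) = 11.1
S (sum of others) = 31.3 - 11.1 = 20.2
min_reach = max(0, 11.1 - 20.2) = max(0, -9.1) = 0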